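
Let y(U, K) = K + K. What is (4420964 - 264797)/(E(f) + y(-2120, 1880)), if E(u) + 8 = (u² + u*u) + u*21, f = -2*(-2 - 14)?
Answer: 4156167/6472 ≈ 642.18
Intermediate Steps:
y(U, K) = 2*K
f = 32 (f = -2*(-16) = 32)
E(u) = -8 + 2*u² + 21*u (E(u) = -8 + ((u² + u*u) + u*21) = -8 + ((u² + u²) + 21*u) = -8 + (2*u² + 21*u) = -8 + 2*u² + 21*u)
(4420964 - 264797)/(E(f) + y(-2120, 1880)) = (4420964 - 264797)/((-8 + 2*32² + 21*32) + 2*1880) = 4156167/((-8 + 2*1024 + 672) + 3760) = 4156167/((-8 + 2048 + 672) + 3760) = 4156167/(2712 + 3760) = 4156167/6472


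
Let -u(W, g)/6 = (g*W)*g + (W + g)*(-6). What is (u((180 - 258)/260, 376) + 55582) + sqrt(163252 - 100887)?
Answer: 323584 + sqrt(62365) ≈ 3.2383e+5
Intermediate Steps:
u(W, g) = 36*W + 36*g - 6*W*g**2 (u(W, g) = -6*((g*W)*g + (W + g)*(-6)) = -6*((W*g)*g + (-6*W - 6*g)) = -6*(W*g**2 + (-6*W - 6*g)) = -6*(-6*W - 6*g + W*g**2) = 36*W + 36*g - 6*W*g**2)
(u((180 - 258)/260, 376) + 55582) + sqrt(163252 - 100887) = ((36*((180 - 258)/260) + 36*376 - 6*(180 - 258)/260*376**2) + 55582) + sqrt(163252 - 100887) = ((36*(-78*1/260) + 13536 - 6*(-78*1/260)*141376) + 55582) + sqrt(62365) = ((36*(-3/10) + 13536 - 6*(-3/10)*141376) + 55582) + sqrt(62365) = ((-54/5 + 13536 + 1272384/5) + 55582) + sqrt(62365) = (268002 + 55582) + sqrt(62365) = 323584 + sqrt(62365)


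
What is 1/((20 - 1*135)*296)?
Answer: -1/34040 ≈ -2.9377e-5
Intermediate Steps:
1/((20 - 1*135)*296) = 1/((20 - 135)*296) = 1/(-115*296) = 1/(-34040) = -1/34040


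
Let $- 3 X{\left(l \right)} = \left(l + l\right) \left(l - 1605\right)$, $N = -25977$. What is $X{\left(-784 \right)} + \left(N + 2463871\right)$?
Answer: $\frac{3567730}{3} \approx 1.1892 \cdot 10^{6}$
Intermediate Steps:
$X{\left(l \right)} = - \frac{2 l \left(-1605 + l\right)}{3}$ ($X{\left(l \right)} = - \frac{\left(l + l\right) \left(l - 1605\right)}{3} = - \frac{2 l \left(-1605 + l\right)}{3}$)
$X{\left(-784 \right)} + \left(N + 2463871\right) = \frac{2}{3} \left(-784\right) \left(1605 - -784\right) + \left(-25977 + 2463871\right) = \frac{2}{3} \left(-784\right) \left(1605 + 784\right) + 2437894 = \frac{2}{3} \left(-784\right) 2389 + 2437894 = - \frac{3745952}{3} + 2437894 = \frac{3567730}{3}$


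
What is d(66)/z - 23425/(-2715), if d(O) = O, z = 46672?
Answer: 109347079/12671448 ≈ 8.6294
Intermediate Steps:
d(66)/z - 23425/(-2715) = 66/46672 - 23425/(-2715) = 66*(1/46672) - 23425*(-1/2715) = 33/23336 + 4685/543 = 109347079/12671448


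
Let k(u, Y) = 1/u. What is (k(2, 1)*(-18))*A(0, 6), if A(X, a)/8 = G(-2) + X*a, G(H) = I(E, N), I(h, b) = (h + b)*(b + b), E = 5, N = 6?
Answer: -9504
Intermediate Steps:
I(h, b) = 2*b*(b + h) (I(h, b) = (b + h)*(2*b) = 2*b*(b + h))
G(H) = 132 (G(H) = 2*6*(6 + 5) = 2*6*11 = 132)
A(X, a) = 1056 + 8*X*a (A(X, a) = 8*(132 + X*a) = 1056 + 8*X*a)
(k(2, 1)*(-18))*A(0, 6) = (-18/2)*(1056 + 8*0*6) = ((½)*(-18))*(1056 + 0) = -9*1056 = -9504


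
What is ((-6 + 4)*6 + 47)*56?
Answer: 1960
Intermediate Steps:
((-6 + 4)*6 + 47)*56 = (-2*6 + 47)*56 = (-12 + 47)*56 = 35*56 = 1960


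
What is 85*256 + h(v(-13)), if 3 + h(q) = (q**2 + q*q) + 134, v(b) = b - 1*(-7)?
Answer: 21963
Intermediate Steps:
v(b) = 7 + b (v(b) = b + 7 = 7 + b)
h(q) = 131 + 2*q**2 (h(q) = -3 + ((q**2 + q*q) + 134) = -3 + ((q**2 + q**2) + 134) = -3 + (2*q**2 + 134) = -3 + (134 + 2*q**2) = 131 + 2*q**2)
85*256 + h(v(-13)) = 85*256 + (131 + 2*(7 - 13)**2) = 21760 + (131 + 2*(-6)**2) = 21760 + (131 + 2*36) = 21760 + (131 + 72) = 21760 + 203 = 21963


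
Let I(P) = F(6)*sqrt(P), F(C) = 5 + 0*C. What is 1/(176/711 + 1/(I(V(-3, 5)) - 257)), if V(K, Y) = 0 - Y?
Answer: 2716943589/661997147 + 842535*I*sqrt(5)/661997147 ≈ 4.1042 + 0.0028459*I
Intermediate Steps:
F(C) = 5 (F(C) = 5 + 0 = 5)
V(K, Y) = -Y
I(P) = 5*sqrt(P)
1/(176/711 + 1/(I(V(-3, 5)) - 257)) = 1/(176/711 + 1/(5*sqrt(-1*5) - 257)) = 1/(176*(1/711) + 1/(5*sqrt(-5) - 257)) = 1/(176/711 + 1/(5*(I*sqrt(5)) - 257)) = 1/(176/711 + 1/(5*I*sqrt(5) - 257)) = 1/(176/711 + 1/(-257 + 5*I*sqrt(5)))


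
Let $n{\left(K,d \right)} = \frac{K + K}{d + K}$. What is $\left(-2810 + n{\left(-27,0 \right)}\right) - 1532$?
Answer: $-4340$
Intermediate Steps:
$n{\left(K,d \right)} = \frac{2 K}{K + d}$
$\left(-2810 + n{\left(-27,0 \right)}\right) - 1532 = \left(-2810 + 2 \left(-27\right) \frac{1}{-27 + 0}\right) - 1532 = \left(-2810 + 2 \left(-27\right) \frac{1}{-27}\right) - 1532 = \left(-2810 + 2 \left(-27\right) \left(- \frac{1}{27}\right)\right) - 1532 = \left(-2810 + 2\right) - 1532 = -2808 - 1532 = -4340$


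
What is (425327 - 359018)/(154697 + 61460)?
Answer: 66309/216157 ≈ 0.30676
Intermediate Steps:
(425327 - 359018)/(154697 + 61460) = 66309/216157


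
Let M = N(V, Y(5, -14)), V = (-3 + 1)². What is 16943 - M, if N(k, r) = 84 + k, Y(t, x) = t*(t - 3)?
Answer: 16855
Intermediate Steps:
V = 4 (V = (-2)² = 4)
Y(t, x) = t*(-3 + t)
M = 88 (M = 84 + 4 = 88)
16943 - M = 16943 - 1*88 = 16943 - 88 = 16855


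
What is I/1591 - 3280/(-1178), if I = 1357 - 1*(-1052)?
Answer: 4028141/937099 ≈ 4.2985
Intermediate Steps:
I = 2409 (I = 1357 + 1052 = 2409)
I/1591 - 3280/(-1178) = 2409/1591 - 3280/(-1178) = 2409*(1/1591) - 3280*(-1/1178) = 2409/1591 + 1640/589 = 4028141/937099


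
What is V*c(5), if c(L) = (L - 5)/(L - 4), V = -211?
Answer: 0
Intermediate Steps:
c(L) = (-5 + L)/(-4 + L)
V*c(5) = -211*(-5 + 5)/(-4 + 5) = -211*0/1 = -211*0 = 0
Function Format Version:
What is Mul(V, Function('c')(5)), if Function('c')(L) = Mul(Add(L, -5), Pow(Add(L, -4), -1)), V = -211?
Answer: 0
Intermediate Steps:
Function('c')(L) = Mul(Pow(Add(-4, L), -1), Add(-5, L)) (Function('c')(L) = Mul(Add(-5, L), Pow(Add(-4, L), -1)) = Mul(Pow(Add(-4, L), -1), Add(-5, L)))
Mul(V, Function('c')(5)) = Mul(-211, Mul(Pow(Add(-4, 5), -1), Add(-5, 5))) = Mul(-211, Mul(Pow(1, -1), 0)) = Mul(-211, Mul(1, 0)) = Mul(-211, 0) = 0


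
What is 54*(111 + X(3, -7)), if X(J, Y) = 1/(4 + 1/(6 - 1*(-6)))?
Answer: 294354/49 ≈ 6007.2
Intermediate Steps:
X(J, Y) = 12/49 (X(J, Y) = 1/(4 + 1/(6 + 6)) = 1/(4 + 1/12) = 1/(49/12) = 12/49)
54*(111 + X(3, -7)) = 54*(111 + 12/49) = 54*(5451/49) = 294354/49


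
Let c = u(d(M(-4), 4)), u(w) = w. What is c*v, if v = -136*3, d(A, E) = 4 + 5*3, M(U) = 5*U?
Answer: -7752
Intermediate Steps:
d(A, E) = 19 (d(A, E) = 4 + 15 = 19)
c = 19
v = -408
c*v = 19*(-408) = -7752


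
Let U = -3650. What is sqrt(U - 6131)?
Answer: I*sqrt(9781) ≈ 98.899*I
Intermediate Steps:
sqrt(U - 6131) = sqrt(-3650 - 6131) = sqrt(-9781) = I*sqrt(9781)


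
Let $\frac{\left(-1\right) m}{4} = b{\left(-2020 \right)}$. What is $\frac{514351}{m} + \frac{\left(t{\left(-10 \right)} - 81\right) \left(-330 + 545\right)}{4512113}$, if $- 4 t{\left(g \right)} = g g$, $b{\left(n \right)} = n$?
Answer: $\frac{2320625690463}{36457873040} \approx 63.652$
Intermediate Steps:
$t{\left(g \right)} = - \frac{g^{2}}{4}$ ($t{\left(g \right)} = - \frac{g g}{4} = - \frac{g^{2}}{4}$)
$m = 8080$ ($m = \left(-4\right) \left(-2020\right) = 8080$)
$\frac{514351}{m} + \frac{\left(t{\left(-10 \right)} - 81\right) \left(-330 + 545\right)}{4512113} = \frac{514351}{8080} + \frac{\left(- \frac{\left(-10\right)^{2}}{4} - 81\right) \left(-330 + 545\right)}{4512113} = 514351 \cdot \frac{1}{8080} + \left(\left(- \frac{1}{4}\right) 100 - 81\right) 215 \cdot \frac{1}{4512113} = \frac{514351}{8080} + \left(-25 - 81\right) 215 \cdot \frac{1}{4512113} = \frac{514351}{8080} + \left(-106\right) 215 \cdot \frac{1}{4512113} = \frac{514351}{8080} - \frac{22790}{4512113} = \frac{2320625690463}{36457873040}$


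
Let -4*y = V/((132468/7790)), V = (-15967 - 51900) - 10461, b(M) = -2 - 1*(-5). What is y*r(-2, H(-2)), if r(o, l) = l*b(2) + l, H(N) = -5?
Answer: -40143100/1743 ≈ -23031.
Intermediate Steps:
b(M) = 3 (b(M) = -2 + 5 = 3)
r(o, l) = 4*l (r(o, l) = l*3 + l = 3*l + l = 4*l)
V = -78328 (V = -67867 - 10461 = -78328)
y = 2007155/1743 (y = -(-19582)/(132468/7790) = -(-19582)/(132468*(1/7790)) = -(-19582)/3486/205 = -(-19582)*205/3486 = -¼*(-8028620/1743) = 2007155/1743 ≈ 1151.6)
y*r(-2, H(-2)) = 2007155*(4*(-5))/1743 = (2007155/1743)*(-20) = -40143100/1743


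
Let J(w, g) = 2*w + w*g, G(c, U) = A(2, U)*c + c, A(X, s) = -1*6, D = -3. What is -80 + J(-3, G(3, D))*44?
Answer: 1636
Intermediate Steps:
A(X, s) = -6
G(c, U) = -5*c (G(c, U) = -6*c + c = -5*c)
J(w, g) = 2*w + g*w
-80 + J(-3, G(3, D))*44 = -80 - 3*(2 - 5*3)*44 = -80 - 3*(2 - 15)*44 = -80 - 3*(-13)*44 = -80 + 39*44 = -80 + 1716 = 1636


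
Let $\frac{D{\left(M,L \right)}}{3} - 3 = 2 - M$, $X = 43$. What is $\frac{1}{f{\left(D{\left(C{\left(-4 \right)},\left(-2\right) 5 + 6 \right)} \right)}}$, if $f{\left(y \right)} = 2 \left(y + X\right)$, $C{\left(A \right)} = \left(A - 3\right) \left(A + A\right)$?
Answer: $- \frac{1}{220} \approx -0.0045455$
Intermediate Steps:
$C{\left(A \right)} = 2 A \left(-3 + A\right)$ ($C{\left(A \right)} = \left(-3 + A\right) 2 A = 2 A \left(-3 + A\right)$)
$D{\left(M,L \right)} = 15 - 3 M$ ($D{\left(M,L \right)} = 9 + 3 \left(2 - M\right) = 9 - \left(-6 + 3 M\right) = 15 - 3 M$)
$f{\left(y \right)} = 86 + 2 y$ ($f{\left(y \right)} = 2 \left(y + 43\right) = 2 \left(43 + y\right) = 86 + 2 y$)
$\frac{1}{f{\left(D{\left(C{\left(-4 \right)},\left(-2\right) 5 + 6 \right)} \right)}} = \frac{1}{86 + 2 \left(15 - 3 \cdot 2 \left(-4\right) \left(-3 - 4\right)\right)} = \frac{1}{86 + 2 \left(15 - 3 \cdot 2 \left(-4\right) \left(-7\right)\right)} = \frac{1}{86 + 2 \left(15 - 168\right)} = \frac{1}{86 + 2 \left(-153\right)} = \frac{1}{86 - 306} = \frac{1}{-220} = - \frac{1}{220}$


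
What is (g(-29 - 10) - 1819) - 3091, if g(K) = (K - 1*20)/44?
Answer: -216099/44 ≈ -4911.3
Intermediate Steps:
g(K) = -5/11 + K/44 (g(K) = (K - 20)*(1/44) = (-20 + K)*(1/44) = -5/11 + K/44)
(g(-29 - 10) - 1819) - 3091 = ((-5/11 + (-29 - 10)/44) - 1819) - 3091 = ((-5/11 + (1/44)*(-39)) - 1819) - 3091 = ((-5/11 - 39/44) - 1819) - 3091 = (-59/44 - 1819) - 3091 = -80095/44 - 3091 = -216099/44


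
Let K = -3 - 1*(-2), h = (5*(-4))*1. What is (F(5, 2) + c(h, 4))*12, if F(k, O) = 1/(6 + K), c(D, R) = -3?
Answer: -168/5 ≈ -33.600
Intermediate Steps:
h = -20 (h = -20*1 = -20)
K = -1 (K = -3 + 2 = -1)
F(k, O) = ⅕ (F(k, O) = 1/(6 - 1) = 1/5 = ⅕)
(F(5, 2) + c(h, 4))*12 = (⅕ - 3)*12 = -14/5*12 = -168/5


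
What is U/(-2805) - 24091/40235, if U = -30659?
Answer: 233197922/22571835 ≈ 10.331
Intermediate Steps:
U/(-2805) - 24091/40235 = -30659/(-2805) - 24091/40235 = -30659*(-1/2805) - 24091*1/40235 = 30659/2805 - 24091/40235 = 233197922/22571835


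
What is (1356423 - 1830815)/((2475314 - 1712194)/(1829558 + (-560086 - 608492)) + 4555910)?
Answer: -7839090604/75284153873 ≈ -0.10413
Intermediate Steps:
(1356423 - 1830815)/((2475314 - 1712194)/(1829558 + (-560086 - 608492)) + 4555910) = -474392/(763120/(1829558 - 1168578) + 4555910) = -474392/(763120/660980 + 4555910) = -474392/(763120*(1/660980) + 4555910) = -474392/(38156/33049 + 4555910) = -474392/150568307746/33049 = -474392*33049/150568307746 = -7839090604/75284153873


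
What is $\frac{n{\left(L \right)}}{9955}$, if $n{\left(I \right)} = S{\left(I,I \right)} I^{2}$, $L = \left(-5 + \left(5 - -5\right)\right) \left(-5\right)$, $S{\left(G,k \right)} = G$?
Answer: $- \frac{3125}{1991} \approx -1.5696$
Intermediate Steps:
$L = -25$ ($L = \left(-5 + \left(5 + 5\right)\right) \left(-5\right) = \left(-5 + 10\right) \left(-5\right) = 5 \left(-5\right) = -25$)
$n{\left(I \right)} = I^{3}$ ($n{\left(I \right)} = I I^{2} = I^{3}$)
$\frac{n{\left(L \right)}}{9955} = \frac{\left(-25\right)^{3}}{9955} = \left(-15625\right) \frac{1}{9955} = - \frac{3125}{1991}$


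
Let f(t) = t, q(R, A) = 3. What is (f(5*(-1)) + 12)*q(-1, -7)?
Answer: 21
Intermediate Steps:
(f(5*(-1)) + 12)*q(-1, -7) = (5*(-1) + 12)*3 = (-5 + 12)*3 = 7*3 = 21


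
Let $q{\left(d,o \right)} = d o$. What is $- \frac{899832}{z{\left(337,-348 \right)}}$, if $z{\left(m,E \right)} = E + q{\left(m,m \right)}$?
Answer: $- \frac{899832}{113221} \approx -7.9476$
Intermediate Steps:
$z{\left(m,E \right)} = E + m^{2}$ ($z{\left(m,E \right)} = E + m m = E + m^{2}$)
$- \frac{899832}{z{\left(337,-348 \right)}} = - \frac{899832}{-348 + 337^{2}} = - \frac{899832}{-348 + 113569} = - \frac{899832}{113221}$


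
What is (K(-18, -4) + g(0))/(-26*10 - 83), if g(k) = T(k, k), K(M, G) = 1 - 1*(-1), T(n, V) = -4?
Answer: 2/343 ≈ 0.0058309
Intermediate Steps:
K(M, G) = 2 (K(M, G) = 1 + 1 = 2)
g(k) = -4
(K(-18, -4) + g(0))/(-26*10 - 83) = (2 - 4)/(-26*10 - 83) = -2/(-260 - 83) = -2/(-343) = -2*(-1/343) = 2/343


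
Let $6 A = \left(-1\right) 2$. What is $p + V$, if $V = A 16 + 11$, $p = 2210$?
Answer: $\frac{6647}{3} \approx 2215.7$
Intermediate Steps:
$A = - \frac{1}{3}$ ($A = \frac{\left(-1\right) 2}{6} = \frac{1}{6} \left(-2\right) = - \frac{1}{3} \approx -0.33333$)
$V = \frac{17}{3}$ ($V = \left(- \frac{1}{3}\right) 16 + 11 = - \frac{16}{3} + 11 = \frac{17}{3} \approx 5.6667$)
$p + V = 2210 + \frac{17}{3} = \frac{6647}{3}$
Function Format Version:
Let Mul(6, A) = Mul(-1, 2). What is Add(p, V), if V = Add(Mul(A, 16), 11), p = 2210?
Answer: Rational(6647, 3) ≈ 2215.7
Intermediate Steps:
A = Rational(-1, 3) (A = Mul(Rational(1, 6), Mul(-1, 2)) = Mul(Rational(1, 6), -2) = Rational(-1, 3) ≈ -0.33333)
V = Rational(17, 3) (V = Add(Mul(Rational(-1, 3), 16), 11) = Add(Rational(-16, 3), 11) = Rational(17, 3) ≈ 5.6667)
Add(p, V) = Add(2210, Rational(17, 3)) = Rational(6647, 3)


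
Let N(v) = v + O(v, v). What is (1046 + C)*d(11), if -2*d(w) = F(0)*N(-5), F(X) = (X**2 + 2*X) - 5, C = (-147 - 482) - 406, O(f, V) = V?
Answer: -275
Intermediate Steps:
C = -1035 (C = -629 - 406 = -1035)
F(X) = -5 + X**2 + 2*X
N(v) = 2*v (N(v) = v + v = 2*v)
d(w) = -25 (d(w) = -(-5 + 0**2 + 2*0)*2*(-5)/2 = -(-5 + 0 + 0)*(-10)/2 = -(-5)*(-10)/2 = -1/2*50 = -25)
(1046 + C)*d(11) = (1046 - 1035)*(-25) = 11*(-25) = -275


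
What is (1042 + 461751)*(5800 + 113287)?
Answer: 55112629991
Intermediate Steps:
(1042 + 461751)*(5800 + 113287) = 462793*119087 = 55112629991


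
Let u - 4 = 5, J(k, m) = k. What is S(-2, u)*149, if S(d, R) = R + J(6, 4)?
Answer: 2235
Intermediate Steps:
u = 9 (u = 4 + 5 = 9)
S(d, R) = 6 + R (S(d, R) = R + 6 = 6 + R)
S(-2, u)*149 = (6 + 9)*149 = 15*149 = 2235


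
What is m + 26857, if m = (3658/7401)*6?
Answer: 66263535/2467 ≈ 26860.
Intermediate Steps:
m = 7316/2467 (m = (3658*(1/7401))*6 = (3658/7401)*6 = 7316/2467 ≈ 2.9655)
m + 26857 = 7316/2467 + 26857 = 66263535/2467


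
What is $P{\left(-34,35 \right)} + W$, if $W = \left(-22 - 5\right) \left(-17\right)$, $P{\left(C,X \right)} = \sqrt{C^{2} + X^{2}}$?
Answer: $459 + \sqrt{2381} \approx 507.8$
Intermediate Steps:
$W = 459$ ($W = \left(-27\right) \left(-17\right) = 459$)
$P{\left(-34,35 \right)} + W = \sqrt{\left(-34\right)^{2} + 35^{2}} + 459 = \sqrt{1156 + 1225} + 459 = \sqrt{2381} + 459 = 459 + \sqrt{2381}$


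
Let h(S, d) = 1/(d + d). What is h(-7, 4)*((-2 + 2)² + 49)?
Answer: 49/8 ≈ 6.1250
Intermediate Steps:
h(S, d) = 1/(2*d)
h(-7, 4)*((-2 + 2)² + 49) = ((½)/4)*((-2 + 2)² + 49) = ((½)*(¼))*(0² + 49) = (0 + 49)/8 = (⅛)*49 = 49/8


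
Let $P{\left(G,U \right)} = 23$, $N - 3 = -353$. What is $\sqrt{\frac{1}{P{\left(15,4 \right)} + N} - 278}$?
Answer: $\frac{i \sqrt{29726589}}{327} \approx 16.673 i$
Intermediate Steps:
$N = -350$ ($N = 3 - 353 = -350$)
$\sqrt{\frac{1}{P{\left(15,4 \right)} + N} - 278} = \sqrt{\frac{1}{23 - 350} - 278} = \sqrt{\frac{1}{-327} - 278} = \sqrt{- \frac{1}{327} - 278} = \sqrt{- \frac{90907}{327}} = \frac{i \sqrt{29726589}}{327}$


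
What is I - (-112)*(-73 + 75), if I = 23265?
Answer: 23489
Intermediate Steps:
I - (-112)*(-73 + 75) = 23265 - (-112)*(-73 + 75) = 23265 - (-112)*2 = 23265 - 1*(-224) = 23265 + 224 = 23489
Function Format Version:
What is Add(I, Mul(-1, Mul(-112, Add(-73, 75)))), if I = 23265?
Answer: 23489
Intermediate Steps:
Add(I, Mul(-1, Mul(-112, Add(-73, 75)))) = Add(23265, Mul(-1, Mul(-112, Add(-73, 75)))) = Add(23265, Mul(-1, Mul(-112, 2))) = Add(23265, Mul(-1, -224)) = Add(23265, 224) = 23489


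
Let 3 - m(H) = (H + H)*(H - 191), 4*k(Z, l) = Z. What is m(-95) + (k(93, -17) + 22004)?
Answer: -129239/4 ≈ -32310.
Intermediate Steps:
k(Z, l) = Z/4
m(H) = 3 - 2*H*(-191 + H) (m(H) = 3 - (H + H)*(H - 191) = 3 - 2*H*(-191 + H))
m(-95) + (k(93, -17) + 22004) = (3 - 2*(-95)² + 382*(-95)) + ((¼)*93 + 22004) = (3 - 2*9025 - 36290) + (93/4 + 22004) = (3 - 18050 - 36290) + 88109/4 = -54337 + 88109/4 = -129239/4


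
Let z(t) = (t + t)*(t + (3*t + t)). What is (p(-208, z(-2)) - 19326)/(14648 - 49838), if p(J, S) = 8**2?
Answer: 9631/17595 ≈ 0.54737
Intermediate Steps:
z(t) = 10*t**2 (z(t) = (2*t)*(t + 4*t) = (2*t)*(5*t) = 10*t**2)
p(J, S) = 64
(p(-208, z(-2)) - 19326)/(14648 - 49838) = (64 - 19326)/(14648 - 49838) = -19262/(-35190) = -19262*(-1/35190) = 9631/17595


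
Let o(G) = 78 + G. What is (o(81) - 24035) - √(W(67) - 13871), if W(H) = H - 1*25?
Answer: -23876 - I*√13829 ≈ -23876.0 - 117.6*I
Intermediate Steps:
W(H) = -25 + H (W(H) = H - 25 = -25 + H)
(o(81) - 24035) - √(W(67) - 13871) = ((78 + 81) - 24035) - √((-25 + 67) - 13871) = (159 - 24035) - √(42 - 13871) = -23876 - √(-13829) = -23876 - I*√13829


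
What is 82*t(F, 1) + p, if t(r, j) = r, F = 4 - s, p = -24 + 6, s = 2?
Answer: 146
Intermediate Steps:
p = -18
F = 2 (F = 4 - 1*2 = 4 - 2 = 2)
82*t(F, 1) + p = 82*2 - 18 = 164 - 18 = 146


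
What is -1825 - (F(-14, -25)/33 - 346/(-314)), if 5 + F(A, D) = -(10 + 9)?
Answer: -3152422/1727 ≈ -1825.4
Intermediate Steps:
F(A, D) = -24 (F(A, D) = -5 - (10 + 9) = -5 - 1*19 = -5 - 19 = -24)
-1825 - (F(-14, -25)/33 - 346/(-314)) = -1825 - (-24/33 - 346/(-314)) = -1825 - (-24*1/33 - 346*(-1/314)) = -1825 - (-8/11 + 173/157) = -1825 - 1*647/1727 = -1825 - 647/1727 = -3152422/1727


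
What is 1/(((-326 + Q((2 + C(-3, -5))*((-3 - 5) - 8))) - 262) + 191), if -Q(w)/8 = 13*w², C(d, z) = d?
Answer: -1/27021 ≈ -3.7008e-5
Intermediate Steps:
Q(w) = -104*w²
1/(((-326 + Q((2 + C(-3, -5))*((-3 - 5) - 8))) - 262) + 191) = 1/(((-326 - 104*(2 - 3)²*((-3 - 5) - 8)²) - 262) + 191) = 1/(((-326 - 104*(-8 - 8)²) - 262) + 191) = 1/(((-326 - 104*(-1*(-16))²) - 262) + 191) = 1/(((-326 - 104*16²) - 262) + 191) = 1/(((-326 - 104*256) - 262) + 191) = 1/(((-326 - 26624) - 262) + 191) = 1/((-26950 - 262) + 191) = 1/(-27212 + 191) = 1/(-27021) = -1/27021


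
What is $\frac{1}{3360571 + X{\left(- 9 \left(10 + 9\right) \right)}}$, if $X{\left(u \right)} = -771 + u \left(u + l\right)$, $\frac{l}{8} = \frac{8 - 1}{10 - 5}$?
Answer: $\frac{5}{16935629} \approx 2.9524 \cdot 10^{-7}$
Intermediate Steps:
$l = \frac{56}{5}$ ($l = 8 \frac{8 - 1}{10 - 5} = 8 \cdot \frac{7}{5} = \frac{56}{5} \approx 11.2$)
$X{\left(u \right)} = -771 + u \left(\frac{56}{5} + u\right)$ ($X{\left(u \right)} = -771 + u \left(u + \frac{56}{5}\right) = -771 + u \left(\frac{56}{5} + u\right)$)
$\frac{1}{3360571 + X{\left(- 9 \left(10 + 9\right) \right)}} = \frac{1}{3360571 + \left(-771 + \left(- 9 \left(10 + 9\right)\right)^{2} + \frac{56 \left(- 9 \left(10 + 9\right)\right)}{5}\right)} = \frac{1}{3360571 + \left(-771 + \left(\left(-9\right) 19\right)^{2} + \frac{56 \left(\left(-9\right) 19\right)}{5}\right)} = \frac{1}{3360571 + \left(-771 + \left(-171\right)^{2} + \frac{56}{5} \left(-171\right)\right)} = \frac{1}{3360571 - - \frac{132774}{5}} = \frac{1}{3360571 + \frac{132774}{5}} = \frac{1}{\frac{16935629}{5}} = \frac{5}{16935629}$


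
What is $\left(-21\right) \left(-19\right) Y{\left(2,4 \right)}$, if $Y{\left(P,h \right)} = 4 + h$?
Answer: $3192$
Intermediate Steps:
$\left(-21\right) \left(-19\right) Y{\left(2,4 \right)} = \left(-21\right) \left(-19\right) \left(4 + 4\right) = 399 \cdot 8 = 3192$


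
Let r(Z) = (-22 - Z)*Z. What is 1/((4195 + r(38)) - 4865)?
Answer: -1/2950 ≈ -0.00033898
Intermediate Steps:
r(Z) = Z*(-22 - Z)
1/((4195 + r(38)) - 4865) = 1/((4195 - 1*38*(22 + 38)) - 4865) = 1/((4195 - 1*38*60) - 4865) = 1/((4195 - 2280) - 4865) = 1/(1915 - 4865) = 1/(-2950) = -1/2950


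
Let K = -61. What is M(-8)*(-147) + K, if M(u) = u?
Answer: 1115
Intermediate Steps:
M(-8)*(-147) + K = -8*(-147) - 61 = 1176 - 61 = 1115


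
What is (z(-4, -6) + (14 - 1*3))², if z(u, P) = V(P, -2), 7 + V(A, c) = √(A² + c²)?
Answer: 56 + 16*√10 ≈ 106.60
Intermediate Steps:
V(A, c) = -7 + √(A² + c²)
z(u, P) = -7 + √(4 + P²) (z(u, P) = -7 + √(P² + (-2)²) = -7 + √(P² + 4) = -7 + √(4 + P²))
(z(-4, -6) + (14 - 1*3))² = ((-7 + √(4 + (-6)²)) + (14 - 1*3))² = ((-7 + √(4 + 36)) + (14 - 3))² = ((-7 + √40) + 11)² = ((-7 + 2*√10) + 11)² = (4 + 2*√10)²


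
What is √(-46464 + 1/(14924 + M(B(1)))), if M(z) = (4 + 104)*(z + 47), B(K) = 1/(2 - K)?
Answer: 23*I*√8878481293/10054 ≈ 215.56*I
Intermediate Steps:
M(z) = 5076 + 108*z (M(z) = 108*(47 + z) = 5076 + 108*z)
√(-46464 + 1/(14924 + M(B(1)))) = √(-46464 + 1/(14924 + (5076 + 108*(-1/(-2 + 1))))) = √(-46464 + 1/(14924 + (5076 + 108*(-1/(-1))))) = √(-46464 + 1/(14924 + (5076 + 108*(-1*(-1))))) = √(-46464 + 1/(14924 + (5076 + 108*1))) = √(-46464 + 1/(14924 + (5076 + 108))) = √(-46464 + 1/(14924 + 5184)) = √(-46464 + 1/20108) = √(-934298111/20108) = 23*I*√8878481293/10054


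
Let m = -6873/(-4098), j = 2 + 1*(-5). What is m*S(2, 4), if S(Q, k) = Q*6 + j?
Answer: 20619/1366 ≈ 15.094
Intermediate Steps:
j = -3 (j = 2 - 5 = -3)
m = 2291/1366 (m = -6873*(-1/4098) = 2291/1366 ≈ 1.6772)
S(Q, k) = -3 + 6*Q (S(Q, k) = Q*6 - 3 = 6*Q - 3 = -3 + 6*Q)
m*S(2, 4) = 2291*(-3 + 6*2)/1366 = 2291*(-3 + 12)/1366 = (2291/1366)*9 = 20619/1366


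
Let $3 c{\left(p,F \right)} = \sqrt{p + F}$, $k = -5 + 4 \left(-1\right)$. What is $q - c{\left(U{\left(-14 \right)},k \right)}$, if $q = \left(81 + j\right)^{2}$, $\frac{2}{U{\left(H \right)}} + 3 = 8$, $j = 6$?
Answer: $7569 - \frac{i \sqrt{215}}{15} \approx 7569.0 - 0.97752 i$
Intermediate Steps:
$U{\left(H \right)} = \frac{2}{5}$ ($U{\left(H \right)} = \frac{2}{-3 + 8} = \frac{2}{5}$)
$k = -9$ ($k = -5 - 4 = -9$)
$c{\left(p,F \right)} = \frac{\sqrt{F + p}}{3}$ ($c{\left(p,F \right)} = \frac{\sqrt{p + F}}{3} = \frac{\sqrt{F + p}}{3}$)
$q = 7569$ ($q = \left(81 + 6\right)^{2} = 87^{2} = 7569$)
$q - c{\left(U{\left(-14 \right)},k \right)} = 7569 - \frac{\sqrt{-9 + \frac{2}{5}}}{3} = 7569 - \frac{\sqrt{- \frac{43}{5}}}{3} = 7569 - \frac{\frac{1}{5} i \sqrt{215}}{3} = 7569 - \frac{i \sqrt{215}}{15}$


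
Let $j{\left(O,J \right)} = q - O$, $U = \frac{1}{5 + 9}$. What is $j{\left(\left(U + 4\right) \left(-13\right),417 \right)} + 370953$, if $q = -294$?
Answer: $\frac{5189967}{14} \approx 3.7071 \cdot 10^{5}$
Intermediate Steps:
$U = \frac{1}{14} \approx 0.071429$
$j{\left(O,J \right)} = -294 - O$
$j{\left(\left(U + 4\right) \left(-13\right),417 \right)} + 370953 = \left(-294 - \left(\frac{1}{14} + 4\right) \left(-13\right)\right) + 370953 = \left(-294 - \frac{57}{14} \left(-13\right)\right) + 370953 = \left(-294 - - \frac{741}{14}\right) + 370953 = \left(-294 + \frac{741}{14}\right) + 370953 = - \frac{3375}{14} + 370953 = \frac{5189967}{14}$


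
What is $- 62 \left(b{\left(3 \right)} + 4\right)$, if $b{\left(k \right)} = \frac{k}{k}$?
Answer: $-310$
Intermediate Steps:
$b{\left(k \right)} = 1$
$- 62 \left(b{\left(3 \right)} + 4\right) = - 62 \left(1 + 4\right) = \left(-62\right) 5 = -310$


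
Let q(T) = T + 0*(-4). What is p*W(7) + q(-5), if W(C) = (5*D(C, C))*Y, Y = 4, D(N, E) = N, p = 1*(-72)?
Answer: -10085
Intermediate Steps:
p = -72
q(T) = T (q(T) = T + 0 = T)
W(C) = 20*C (W(C) = (5*C)*4 = 20*C)
p*W(7) + q(-5) = -1440*7 - 5 = -72*140 - 5 = -10080 - 5 = -10085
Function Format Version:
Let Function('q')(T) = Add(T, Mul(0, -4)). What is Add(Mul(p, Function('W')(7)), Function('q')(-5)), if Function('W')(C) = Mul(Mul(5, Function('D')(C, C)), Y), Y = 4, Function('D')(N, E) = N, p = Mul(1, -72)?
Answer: -10085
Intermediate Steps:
p = -72
Function('q')(T) = T (Function('q')(T) = Add(T, 0) = T)
Function('W')(C) = Mul(20, C) (Function('W')(C) = Mul(Mul(5, C), 4) = Mul(20, C))
Add(Mul(p, Function('W')(7)), Function('q')(-5)) = Add(Mul(-72, Mul(20, 7)), -5) = Add(Mul(-72, 140), -5) = Add(-10080, -5) = -10085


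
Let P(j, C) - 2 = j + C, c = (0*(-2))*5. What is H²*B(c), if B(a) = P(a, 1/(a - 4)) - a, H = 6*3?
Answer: 567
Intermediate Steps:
H = 18
c = 0 (c = 0*5 = 0)
P(j, C) = 2 + C + j (P(j, C) = 2 + (j + C) = 2 + (C + j) = 2 + C + j)
B(a) = 2 + 1/(-4 + a) (B(a) = (2 + 1/(a - 4) + a) - a = (2 + 1/(-4 + a) + a) - a = (2 + a + 1/(-4 + a)) - a = 2 + 1/(-4 + a))
H²*B(c) = 18²*((-7 + 2*0)/(-4 + 0)) = 324*((-7 + 0)/(-4)) = 324*(-¼*(-7)) = 324*(7/4) = 567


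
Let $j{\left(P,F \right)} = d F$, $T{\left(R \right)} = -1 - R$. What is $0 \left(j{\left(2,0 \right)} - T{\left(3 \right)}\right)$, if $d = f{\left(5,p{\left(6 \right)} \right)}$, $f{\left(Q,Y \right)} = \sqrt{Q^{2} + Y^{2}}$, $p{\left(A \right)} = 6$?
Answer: $0$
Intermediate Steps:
$d = \sqrt{61}$ ($d = \sqrt{5^{2} + 6^{2}} = \sqrt{25 + 36} = \sqrt{61} \approx 7.8102$)
$j{\left(P,F \right)} = F \sqrt{61}$ ($j{\left(P,F \right)} = \sqrt{61} F = F \sqrt{61}$)
$0 \left(j{\left(2,0 \right)} - T{\left(3 \right)}\right) = 0 \left(0 \sqrt{61} - \left(-1 - 3\right)\right) = 0 \left(0 - \left(-1 - 3\right)\right) = 0 \left(0 - -4\right) = 0 \left(0 + 4\right) = 0 \cdot 4 = 0$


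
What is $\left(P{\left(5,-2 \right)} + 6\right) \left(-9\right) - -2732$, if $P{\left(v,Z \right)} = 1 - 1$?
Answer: $2678$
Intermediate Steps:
$P{\left(v,Z \right)} = 0$
$\left(P{\left(5,-2 \right)} + 6\right) \left(-9\right) - -2732 = \left(0 + 6\right) \left(-9\right) - -2732 = 6 \left(-9\right) + 2732 = -54 + 2732 = 2678$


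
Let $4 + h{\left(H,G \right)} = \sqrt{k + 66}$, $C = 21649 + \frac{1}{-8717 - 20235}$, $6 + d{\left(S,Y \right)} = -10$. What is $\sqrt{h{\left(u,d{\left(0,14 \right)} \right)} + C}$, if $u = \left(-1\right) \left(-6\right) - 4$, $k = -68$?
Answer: $\frac{\sqrt{4535808790282 + 209554576 i \sqrt{2}}}{14476} \approx 147.12 + 0.0048063 i$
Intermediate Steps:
$d{\left(S,Y \right)} = -16$ ($d{\left(S,Y \right)} = -6 - 10 = -16$)
$u = 2$ ($u = 6 - 4 = 2$)
$C = \frac{626781847}{28952}$ ($C = 21649 + \frac{1}{-28952} = 21649 - \frac{1}{28952} = \frac{626781847}{28952} \approx 21649.0$)
$h{\left(H,G \right)} = -4 + i \sqrt{2}$ ($h{\left(H,G \right)} = -4 + \sqrt{-68 + 66} = -4 + \sqrt{-2} = -4 + i \sqrt{2}$)
$\sqrt{h{\left(u,d{\left(0,14 \right)} \right)} + C} = \sqrt{\left(-4 + i \sqrt{2}\right) + \frac{626781847}{28952}} = \sqrt{\frac{626666039}{28952} + i \sqrt{2}}$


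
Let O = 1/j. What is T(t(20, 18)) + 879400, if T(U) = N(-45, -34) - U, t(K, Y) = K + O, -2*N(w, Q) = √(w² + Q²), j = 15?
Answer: 13190699/15 - √3181/2 ≈ 8.7935e+5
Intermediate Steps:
O = 1/15 ≈ 0.066667
N(w, Q) = -√(Q² + w²)/2 (N(w, Q) = -√(w² + Q²)/2 = -√(Q² + w²)/2)
t(K, Y) = 1/15 + K (t(K, Y) = K + 1/15 = 1/15 + K)
T(U) = -U - √3181/2 (T(U) = -√((-34)² + (-45)²)/2 - U = -√(1156 + 2025)/2 - U = -√3181/2 - U = -U - √3181/2)
T(t(20, 18)) + 879400 = (-(1/15 + 20) - √3181/2) + 879400 = (-1*301/15 - √3181/2) + 879400 = (-301/15 - √3181/2) + 879400 = 13190699/15 - √3181/2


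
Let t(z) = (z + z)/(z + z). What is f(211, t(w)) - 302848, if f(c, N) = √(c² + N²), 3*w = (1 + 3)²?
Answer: -302848 + √44522 ≈ -3.0264e+5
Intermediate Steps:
w = 16/3 (w = (1 + 3)²/3 = (⅓)*4² = (⅓)*16 = 16/3 ≈ 5.3333)
t(z) = 1 (t(z) = (2*z)/((2*z)) = (2*z)*(1/(2*z)) = 1)
f(c, N) = √(N² + c²)
f(211, t(w)) - 302848 = √(1² + 211²) - 302848 = √(1 + 44521) - 302848 = √44522 - 302848 = -302848 + √44522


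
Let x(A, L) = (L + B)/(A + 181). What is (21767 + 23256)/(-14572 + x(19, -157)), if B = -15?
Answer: -2251150/728643 ≈ -3.0895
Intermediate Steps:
x(A, L) = (-15 + L)/(181 + A) (x(A, L) = (L - 15)/(A + 181) = (-15 + L)/(181 + A))
(21767 + 23256)/(-14572 + x(19, -157)) = (21767 + 23256)/(-14572 + (-15 - 157)/(181 + 19)) = 45023/(-14572 - 172/200) = 45023/(-14572 + (1/200)*(-172)) = 45023/(-14572 - 43/50) = 45023/(-728643/50) = 45023*(-50/728643) = -2251150/728643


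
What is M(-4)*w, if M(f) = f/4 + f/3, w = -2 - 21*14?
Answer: 2072/3 ≈ 690.67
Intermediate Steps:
w = -296 (w = -2 - 294 = -296)
M(f) = 7*f/12 (M(f) = f*(¼) + f*(⅓) = f/4 + f/3 = 7*f/12)
M(-4)*w = ((7/12)*(-4))*(-296) = -7/3*(-296) = 2072/3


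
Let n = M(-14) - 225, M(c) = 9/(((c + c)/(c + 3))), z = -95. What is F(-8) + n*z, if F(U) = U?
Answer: 588871/28 ≈ 21031.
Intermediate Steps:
M(c) = 9*(3 + c)/(2*c) (M(c) = 9/(((2*c)/(3 + c))) = 9/((2*c/(3 + c))) = 9*((3 + c)/(2*c)) = 9*(3 + c)/(2*c))
n = -6201/28 (n = (9/2)*(3 - 14)/(-14) - 225 = (9/2)*(-1/14)*(-11) - 225 = 99/28 - 225 = -6201/28 ≈ -221.46)
F(-8) + n*z = -8 - 6201/28*(-95) = -8 + 589095/28 = 588871/28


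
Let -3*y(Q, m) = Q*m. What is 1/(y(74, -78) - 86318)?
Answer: -1/84394 ≈ -1.1849e-5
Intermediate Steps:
y(Q, m) = -Q*m/3
1/(y(74, -78) - 86318) = 1/(-⅓*74*(-78) - 86318) = 1/(1924 - 86318) = 1/(-84394) = -1/84394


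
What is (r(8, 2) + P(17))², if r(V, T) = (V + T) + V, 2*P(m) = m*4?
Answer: 2704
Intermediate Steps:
P(m) = 2*m (P(m) = (m*4)/2 = (4*m)/2 = 2*m)
r(V, T) = T + 2*V (r(V, T) = (T + V) + V = T + 2*V)
(r(8, 2) + P(17))² = ((2 + 2*8) + 2*17)² = ((2 + 16) + 34)² = (18 + 34)² = 52² = 2704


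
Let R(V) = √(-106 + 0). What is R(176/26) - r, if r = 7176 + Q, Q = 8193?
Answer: -15369 + I*√106 ≈ -15369.0 + 10.296*I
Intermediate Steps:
R(V) = I*√106 (R(V) = √(-106) = I*√106)
r = 15369 (r = 7176 + 8193 = 15369)
R(176/26) - r = I*√106 - 1*15369 = I*√106 - 15369 = -15369 + I*√106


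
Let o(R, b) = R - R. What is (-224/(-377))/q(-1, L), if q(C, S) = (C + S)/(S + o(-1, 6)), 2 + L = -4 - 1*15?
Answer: 2352/4147 ≈ 0.56716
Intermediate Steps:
L = -21 (L = -2 + (-4 - 1*15) = -2 + (-4 - 15) = -2 - 19 = -21)
o(R, b) = 0
q(C, S) = (C + S)/S (q(C, S) = (C + S)/(S + 0) = (C + S)/S)
(-224/(-377))/q(-1, L) = (-224/(-377))/(((-1 - 21)/(-21))) = (-224*(-1/377))/((-1/21*(-22))) = 224/(377*(22/21)) = (224/377)*(21/22) = 2352/4147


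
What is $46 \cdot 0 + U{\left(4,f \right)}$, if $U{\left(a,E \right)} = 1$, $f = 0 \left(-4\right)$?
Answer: $1$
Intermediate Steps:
$f = 0$
$46 \cdot 0 + U{\left(4,f \right)} = 46 \cdot 0 + 1 = 0 + 1 = 1$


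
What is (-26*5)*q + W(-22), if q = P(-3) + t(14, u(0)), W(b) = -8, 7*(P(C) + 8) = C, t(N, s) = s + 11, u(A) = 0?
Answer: -2396/7 ≈ -342.29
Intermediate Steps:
t(N, s) = 11 + s
P(C) = -8 + C/7
q = 18/7 (q = (-8 + (⅐)*(-3)) + (11 + 0) = (-8 - 3/7) + 11 = -59/7 + 11 = 18/7 ≈ 2.5714)
(-26*5)*q + W(-22) = -26*5*(18/7) - 8 = -130*18/7 - 8 = -2340/7 - 8 = -2396/7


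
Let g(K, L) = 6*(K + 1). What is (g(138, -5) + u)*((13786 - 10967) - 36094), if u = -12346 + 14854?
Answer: -111205050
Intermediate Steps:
u = 2508
g(K, L) = 6 + 6*K (g(K, L) = 6*(1 + K) = 6 + 6*K)
(g(138, -5) + u)*((13786 - 10967) - 36094) = ((6 + 6*138) + 2508)*((13786 - 10967) - 36094) = ((6 + 828) + 2508)*(2819 - 36094) = (834 + 2508)*(-33275) = 3342*(-33275) = -111205050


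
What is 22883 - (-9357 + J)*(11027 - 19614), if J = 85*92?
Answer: -13175336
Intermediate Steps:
J = 7820
22883 - (-9357 + J)*(11027 - 19614) = 22883 - (-9357 + 7820)*(11027 - 19614) = 22883 - (-1537)*(-8587) = 22883 - 1*13198219 = 22883 - 13198219 = -13175336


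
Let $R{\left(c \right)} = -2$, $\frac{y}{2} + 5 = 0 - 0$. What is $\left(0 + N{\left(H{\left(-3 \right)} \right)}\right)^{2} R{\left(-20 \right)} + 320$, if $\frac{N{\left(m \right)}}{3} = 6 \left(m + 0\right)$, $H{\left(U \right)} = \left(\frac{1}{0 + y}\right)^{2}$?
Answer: $\frac{399919}{1250} \approx 319.94$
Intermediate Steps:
$y = -10$ ($y = -10 + 2 \left(0 - 0\right) = -10 + 2 \left(0 + 0\right) = -10 + 2 \cdot 0 = -10 + 0 = -10$)
$H{\left(U \right)} = \frac{1}{100}$ ($H{\left(U \right)} = \left(\frac{1}{0 - 10}\right)^{2} = \left(\frac{1}{-10}\right)^{2} = \left(- \frac{1}{10}\right)^{2} = \frac{1}{100}$)
$N{\left(m \right)} = 18 m$ ($N{\left(m \right)} = 3 \cdot 6 \left(m + 0\right) = 3 \cdot 6 m = 18 m$)
$\left(0 + N{\left(H{\left(-3 \right)} \right)}\right)^{2} R{\left(-20 \right)} + 320 = \left(0 + 18 \cdot \frac{1}{100}\right)^{2} \left(-2\right) + 320 = \left(0 + \frac{9}{50}\right)^{2} \left(-2\right) + 320 = \left(\frac{9}{50}\right)^{2} \left(-2\right) + 320 = \frac{81}{2500} \left(-2\right) + 320 = - \frac{81}{1250} + 320 = \frac{399919}{1250}$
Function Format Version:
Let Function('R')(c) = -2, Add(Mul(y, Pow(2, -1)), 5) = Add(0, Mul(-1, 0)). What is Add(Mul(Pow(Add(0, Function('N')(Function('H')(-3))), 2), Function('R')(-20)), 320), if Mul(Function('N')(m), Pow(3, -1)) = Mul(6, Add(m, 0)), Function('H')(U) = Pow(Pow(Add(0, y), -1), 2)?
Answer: Rational(399919, 1250) ≈ 319.94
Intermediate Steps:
y = -10 (y = Add(-10, Mul(2, Add(0, Mul(-1, 0)))) = Add(-10, Mul(2, Add(0, 0))) = Add(-10, Mul(2, 0)) = Add(-10, 0) = -10)
Function('H')(U) = Rational(1, 100) (Function('H')(U) = Pow(Pow(Add(0, -10), -1), 2) = Pow(Pow(-10, -1), 2) = Pow(Rational(-1, 10), 2) = Rational(1, 100))
Function('N')(m) = Mul(18, m) (Function('N')(m) = Mul(3, Mul(6, Add(m, 0))) = Mul(3, Mul(6, m)) = Mul(18, m))
Add(Mul(Pow(Add(0, Function('N')(Function('H')(-3))), 2), Function('R')(-20)), 320) = Add(Mul(Pow(Add(0, Mul(18, Rational(1, 100))), 2), -2), 320) = Add(Mul(Pow(Add(0, Rational(9, 50)), 2), -2), 320) = Add(Mul(Pow(Rational(9, 50), 2), -2), 320) = Add(Mul(Rational(81, 2500), -2), 320) = Add(Rational(-81, 1250), 320) = Rational(399919, 1250)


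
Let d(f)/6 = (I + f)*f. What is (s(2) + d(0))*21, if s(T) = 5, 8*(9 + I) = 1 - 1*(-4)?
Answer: 105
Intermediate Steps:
I = -67/8 (I = -9 + (1 - 1*(-4))/8 = -9 + (1 + 4)/8 = -9 + (1/8)*5 = -9 + 5/8 = -67/8 ≈ -8.3750)
d(f) = 6*f*(-67/8 + f) (d(f) = 6*((-67/8 + f)*f) = 6*(f*(-67/8 + f)) = 6*f*(-67/8 + f))
(s(2) + d(0))*21 = (5 + (3/4)*0*(-67 + 8*0))*21 = (5 + (3/4)*0*(-67 + 0))*21 = (5 + (3/4)*0*(-67))*21 = (5 + 0)*21 = 5*21 = 105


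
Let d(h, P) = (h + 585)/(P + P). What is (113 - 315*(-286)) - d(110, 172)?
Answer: 31029137/344 ≈ 90201.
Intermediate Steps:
d(h, P) = (585 + h)/(2*P) (d(h, P) = (585 + h)/((2*P)) = (585 + h)*(1/(2*P)) = (585 + h)/(2*P))
(113 - 315*(-286)) - d(110, 172) = (113 - 315*(-286)) - (585 + 110)/(2*172) = (113 + 90090) - 695/(2*172) = 90203 - 1*695/344 = 90203 - 695/344 = 31029137/344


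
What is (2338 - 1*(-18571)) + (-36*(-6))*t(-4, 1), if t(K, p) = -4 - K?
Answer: 20909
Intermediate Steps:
(2338 - 1*(-18571)) + (-36*(-6))*t(-4, 1) = (2338 - 1*(-18571)) + (-36*(-6))*(-4 - 1*(-4)) = (2338 + 18571) + 216*(-4 + 4) = 20909 + 216*0 = 20909 + 0 = 20909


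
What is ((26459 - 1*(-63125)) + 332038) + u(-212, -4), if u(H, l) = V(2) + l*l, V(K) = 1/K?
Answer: 843277/2 ≈ 4.2164e+5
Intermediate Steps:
u(H, l) = 1/2 + l**2 (u(H, l) = 1/2 + l*l = 1/2 + l**2)
((26459 - 1*(-63125)) + 332038) + u(-212, -4) = ((26459 - 1*(-63125)) + 332038) + (1/2 + (-4)**2) = ((26459 + 63125) + 332038) + (1/2 + 16) = (89584 + 332038) + 33/2 = 421622 + 33/2 = 843277/2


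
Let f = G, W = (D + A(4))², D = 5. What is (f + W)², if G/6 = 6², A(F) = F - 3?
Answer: 63504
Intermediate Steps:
A(F) = -3 + F
G = 216 (G = 6*6² = 6*36 = 216)
W = 36 (W = (5 + (-3 + 4))² = (5 + 1)² = 6² = 36)
f = 216
(f + W)² = (216 + 36)² = 252² = 63504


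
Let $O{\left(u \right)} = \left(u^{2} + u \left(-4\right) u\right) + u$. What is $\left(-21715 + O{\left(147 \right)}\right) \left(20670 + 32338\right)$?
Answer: $-4579626160$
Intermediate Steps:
$O{\left(u \right)} = u - 3 u^{2}$ ($O{\left(u \right)} = \left(u^{2} + - 4 u u\right) + u = \left(u^{2} - 4 u^{2}\right) + u = - 3 u^{2} + u = u - 3 u^{2}$)
$\left(-21715 + O{\left(147 \right)}\right) \left(20670 + 32338\right) = \left(-21715 + 147 \left(1 - 441\right)\right) \left(20670 + 32338\right) = \left(-21715 + 147 \left(1 - 441\right)\right) 53008 = \left(-21715 + 147 \left(-440\right)\right) 53008 = \left(-21715 - 64680\right) 53008 = \left(-86395\right) 53008 = -4579626160$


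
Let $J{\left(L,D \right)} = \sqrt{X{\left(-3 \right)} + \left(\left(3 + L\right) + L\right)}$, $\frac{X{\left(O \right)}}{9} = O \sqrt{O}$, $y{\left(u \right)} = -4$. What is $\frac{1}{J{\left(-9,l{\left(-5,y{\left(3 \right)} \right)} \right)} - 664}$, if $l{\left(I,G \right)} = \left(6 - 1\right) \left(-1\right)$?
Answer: $\frac{1}{-664 + \sqrt{3} \sqrt{-5 - 9 i \sqrt{3}}} \approx -0.0015153 + 1.3 \cdot 10^{-5} i$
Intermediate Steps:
$l{\left(I,G \right)} = -5$ ($l{\left(I,G \right)} = 5 \left(-1\right) = -5$)
$X{\left(O \right)} = 9 O^{\frac{3}{2}}$ ($X{\left(O \right)} = 9 O \sqrt{O} = 9 O^{\frac{3}{2}}$)
$J{\left(L,D \right)} = \sqrt{3 + 2 L - 27 i \sqrt{3}}$ ($J{\left(L,D \right)} = \sqrt{9 \left(-3\right)^{\frac{3}{2}} + \left(\left(3 + L\right) + L\right)} = \sqrt{9 \left(- 3 i \sqrt{3}\right) + \left(3 + 2 L\right)} = \sqrt{- 27 i \sqrt{3} + \left(3 + 2 L\right)} = \sqrt{3 + 2 L - 27 i \sqrt{3}}$)
$\frac{1}{J{\left(-9,l{\left(-5,y{\left(3 \right)} \right)} \right)} - 664} = \frac{1}{\sqrt{3 + 2 \left(-9\right) - 27 i \sqrt{3}} - 664} = \frac{1}{\sqrt{3 - 18 - 27 i \sqrt{3}} - 664} = \frac{1}{\sqrt{-15 - 27 i \sqrt{3}} - 664} = \frac{1}{-664 + \sqrt{-15 - 27 i \sqrt{3}}}$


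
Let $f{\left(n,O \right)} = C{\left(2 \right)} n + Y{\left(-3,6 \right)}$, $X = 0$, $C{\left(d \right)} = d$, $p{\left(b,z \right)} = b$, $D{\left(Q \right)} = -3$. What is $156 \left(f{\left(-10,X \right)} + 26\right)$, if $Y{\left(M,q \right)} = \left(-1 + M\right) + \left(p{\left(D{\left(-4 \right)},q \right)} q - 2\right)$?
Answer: $-2808$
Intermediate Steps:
$Y{\left(M,q \right)} = -3 + M - 3 q$ ($Y{\left(M,q \right)} = \left(-1 + M\right) - \left(2 + 3 q\right) = -3 + M - 3 q$)
$f{\left(n,O \right)} = -24 + 2 n$ ($f{\left(n,O \right)} = 2 n - 24 = -24 + 2 n$)
$156 \left(f{\left(-10,X \right)} + 26\right) = 156 \left(\left(-24 + 2 \left(-10\right)\right) + 26\right) = 156 \left(\left(-24 - 20\right) + 26\right) = 156 \left(-44 + 26\right) = 156 \left(-18\right) = -2808$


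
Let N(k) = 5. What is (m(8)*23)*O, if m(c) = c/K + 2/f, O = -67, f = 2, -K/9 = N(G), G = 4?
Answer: -57017/45 ≈ -1267.0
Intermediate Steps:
K = -45 (K = -9*5 = -45)
m(c) = 1 - c/45 (m(c) = c/(-45) + 2/2 = c*(-1/45) + 2*(1/2) = -c/45 + 1 = 1 - c/45)
(m(8)*23)*O = ((1 - 1/45*8)*23)*(-67) = ((1 - 8/45)*23)*(-67) = ((37/45)*23)*(-67) = (851/45)*(-67) = -57017/45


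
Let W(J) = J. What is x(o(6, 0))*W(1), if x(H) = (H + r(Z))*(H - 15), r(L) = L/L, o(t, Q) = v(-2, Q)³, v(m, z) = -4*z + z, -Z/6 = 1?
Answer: -15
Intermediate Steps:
Z = -6 (Z = -6*1 = -6)
v(m, z) = -3*z
o(t, Q) = -27*Q³ (o(t, Q) = (-3*Q)³ = -27*Q³)
r(L) = 1
x(H) = (1 + H)*(-15 + H) (x(H) = (H + 1)*(H - 15) = (1 + H)*(-15 + H))
x(o(6, 0))*W(1) = (-15 + (-27*0³)² - (-378)*0³)*1 = (-15 + (-27*0)² - (-378)*0)*1 = (-15 + 0² - 14*0)*1 = (-15 + 0 + 0)*1 = -15*1 = -15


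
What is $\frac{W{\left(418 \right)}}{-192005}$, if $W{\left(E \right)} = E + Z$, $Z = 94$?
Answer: $- \frac{512}{192005} \approx -0.0026666$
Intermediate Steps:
$W{\left(E \right)} = 94 + E$ ($W{\left(E \right)} = E + 94 = 94 + E$)
$\frac{W{\left(418 \right)}}{-192005} = \frac{94 + 418}{-192005} = 512 \left(- \frac{1}{192005}\right) = - \frac{512}{192005}$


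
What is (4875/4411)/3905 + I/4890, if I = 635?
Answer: 438467407/3369201198 ≈ 0.13014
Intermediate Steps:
(4875/4411)/3905 + I/4890 = (4875/4411)/3905 + 635/4890 = (4875*(1/4411))*(1/3905) + 635*(1/4890) = (4875/4411)*(1/3905) + 127/978 = 975/3444991 + 127/978 = 438467407/3369201198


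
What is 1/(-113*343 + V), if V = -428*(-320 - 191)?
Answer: 1/179949 ≈ 5.5571e-6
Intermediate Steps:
V = 218708 (V = -428*(-511) = 218708)
1/(-113*343 + V) = 1/(-113*343 + 218708) = 1/(-38759 + 218708) = 1/179949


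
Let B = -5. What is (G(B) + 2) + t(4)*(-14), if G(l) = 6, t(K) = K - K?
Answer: 8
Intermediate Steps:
t(K) = 0
(G(B) + 2) + t(4)*(-14) = (6 + 2) + 0*(-14) = 8 + 0 = 8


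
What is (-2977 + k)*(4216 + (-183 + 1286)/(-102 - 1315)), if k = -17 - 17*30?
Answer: -20929283376/1417 ≈ -1.4770e+7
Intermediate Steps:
k = -527 (k = -17 - 510 = -527)
(-2977 + k)*(4216 + (-183 + 1286)/(-102 - 1315)) = (-2977 - 527)*(4216 + (-183 + 1286)/(-102 - 1315)) = -3504*(4216 + 1103/(-1417)) = -3504*(4216 + 1103*(-1/1417)) = -3504*(4216 - 1103/1417) = -3504*5972969/1417 = -20929283376/1417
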